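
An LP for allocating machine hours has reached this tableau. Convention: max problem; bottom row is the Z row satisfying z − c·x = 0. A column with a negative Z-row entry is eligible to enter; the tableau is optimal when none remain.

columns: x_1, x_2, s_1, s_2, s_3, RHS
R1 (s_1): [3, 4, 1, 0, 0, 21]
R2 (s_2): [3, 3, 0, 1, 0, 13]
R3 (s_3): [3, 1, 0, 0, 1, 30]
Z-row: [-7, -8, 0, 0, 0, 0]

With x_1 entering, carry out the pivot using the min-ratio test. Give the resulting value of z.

Ratio test on column x_1 — row 1: 21/3 = 7; row 2: 13/3 = 13/3; row 3: 30/3 = 10. Minimum is 13/3 at row 2 (s_2 leaves); pivot element 3.
Pivot on row 2; the Z-row RHS becomes 0 − (-7)·(13/3) = 91/3.

91/3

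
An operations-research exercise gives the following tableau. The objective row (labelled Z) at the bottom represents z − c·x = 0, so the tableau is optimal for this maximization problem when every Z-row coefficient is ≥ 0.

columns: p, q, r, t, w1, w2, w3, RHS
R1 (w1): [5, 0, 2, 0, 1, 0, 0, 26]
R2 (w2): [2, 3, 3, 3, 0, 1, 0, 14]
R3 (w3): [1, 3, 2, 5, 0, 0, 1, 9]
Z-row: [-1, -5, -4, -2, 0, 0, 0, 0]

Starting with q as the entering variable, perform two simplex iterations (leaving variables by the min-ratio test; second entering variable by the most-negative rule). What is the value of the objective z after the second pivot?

18

Ratio test on column q — row 1: entry 0 ≤ 0; row 2: 14/3 = 14/3; row 3: 9/3 = 3. Minimum is 3 at row 3 (w3 leaves); pivot element 3.
Pivot on row 3; the Z-row RHS becomes 0 − (-5)·3 = 15.
Next entering variable (most negative Z-row entry -2/3): r.
Ratio test on column r — row 1: 26/2 = 13; row 2: 5/1 = 5; row 3: 3/(2/3) = 9/2. Minimum is 9/2 at row 3 (q leaves); pivot element 2/3.
After the second pivot the Z-row RHS is 15 − (-2/3)·(9/2) = 18.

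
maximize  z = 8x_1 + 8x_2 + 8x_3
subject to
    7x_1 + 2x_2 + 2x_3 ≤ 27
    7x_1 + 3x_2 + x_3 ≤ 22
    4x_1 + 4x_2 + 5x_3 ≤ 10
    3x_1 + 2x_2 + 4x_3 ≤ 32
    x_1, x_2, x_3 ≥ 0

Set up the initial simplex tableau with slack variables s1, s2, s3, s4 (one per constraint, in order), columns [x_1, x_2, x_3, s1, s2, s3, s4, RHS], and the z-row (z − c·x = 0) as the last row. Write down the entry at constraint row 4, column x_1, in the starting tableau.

Constraint 4 has coefficient 3 on x_1.

3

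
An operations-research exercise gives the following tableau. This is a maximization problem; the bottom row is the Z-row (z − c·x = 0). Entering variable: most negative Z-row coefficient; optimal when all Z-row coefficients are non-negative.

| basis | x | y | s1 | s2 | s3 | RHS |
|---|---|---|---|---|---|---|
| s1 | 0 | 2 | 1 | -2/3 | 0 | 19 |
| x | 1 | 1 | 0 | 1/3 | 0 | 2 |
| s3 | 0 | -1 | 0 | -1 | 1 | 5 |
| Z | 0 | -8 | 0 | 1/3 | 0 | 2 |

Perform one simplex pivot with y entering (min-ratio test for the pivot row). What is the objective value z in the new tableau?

Ratio test on column y — row 1: 19/2 = 19/2; row 2: 2/1 = 2; row 3: entry -1 ≤ 0. Minimum is 2 at row 2 (x leaves); pivot element 1.
Pivot on row 2; the Z-row RHS becomes 2 − (-8)·2 = 18.

18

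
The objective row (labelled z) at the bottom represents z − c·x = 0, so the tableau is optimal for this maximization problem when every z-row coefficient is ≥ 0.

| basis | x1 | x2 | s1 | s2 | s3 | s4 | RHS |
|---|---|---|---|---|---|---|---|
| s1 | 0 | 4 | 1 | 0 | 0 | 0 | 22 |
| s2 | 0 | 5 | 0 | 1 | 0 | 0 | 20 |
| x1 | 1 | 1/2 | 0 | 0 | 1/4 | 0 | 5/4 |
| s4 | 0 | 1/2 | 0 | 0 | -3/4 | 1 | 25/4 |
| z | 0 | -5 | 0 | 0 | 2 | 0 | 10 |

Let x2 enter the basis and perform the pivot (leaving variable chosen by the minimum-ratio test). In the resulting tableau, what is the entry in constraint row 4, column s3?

-1

Ratio test on column x2 — row 1: 22/4 = 11/2; row 2: 20/5 = 4; row 3: (5/4)/(1/2) = 5/2; row 4: (25/4)/(1/2) = 25/2. Minimum is 5/2 at row 3 (x1 leaves); pivot element 1/2.
Divide row 3 by 1/2; eliminate column x2 from the other rows.
Row 4 update in column s3: -3/4 − (1/2)·(1/2) = -1.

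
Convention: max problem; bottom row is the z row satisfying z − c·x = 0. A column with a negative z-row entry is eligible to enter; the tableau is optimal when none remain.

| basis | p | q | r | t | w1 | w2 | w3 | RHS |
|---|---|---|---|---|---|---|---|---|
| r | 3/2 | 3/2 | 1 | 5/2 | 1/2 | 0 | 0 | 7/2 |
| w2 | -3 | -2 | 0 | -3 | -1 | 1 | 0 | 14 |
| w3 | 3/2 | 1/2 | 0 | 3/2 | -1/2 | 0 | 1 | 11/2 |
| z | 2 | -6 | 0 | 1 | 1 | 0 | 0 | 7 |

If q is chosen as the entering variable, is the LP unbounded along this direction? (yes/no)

Column q has positive entries in row(s) 1, 3, so the ratio test bounds it — not unbounded.

no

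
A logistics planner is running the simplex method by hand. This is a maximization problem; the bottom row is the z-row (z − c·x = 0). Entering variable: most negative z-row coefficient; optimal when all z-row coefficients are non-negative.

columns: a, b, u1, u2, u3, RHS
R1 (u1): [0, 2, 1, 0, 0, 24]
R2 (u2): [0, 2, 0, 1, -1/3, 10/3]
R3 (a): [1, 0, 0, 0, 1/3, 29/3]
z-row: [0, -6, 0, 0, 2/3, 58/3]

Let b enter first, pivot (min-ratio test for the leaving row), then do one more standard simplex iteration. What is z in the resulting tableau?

39

Ratio test on column b — row 1: 24/2 = 12; row 2: (10/3)/2 = 5/3; row 3: entry 0 ≤ 0. Minimum is 5/3 at row 2 (u2 leaves); pivot element 2.
Pivot on row 2; the z-row RHS becomes 58/3 − (-6)·(5/3) = 88/3.
Next entering variable (most negative z-row entry -1/3): u3.
Ratio test on column u3 — row 1: (62/3)/(1/3) = 62; row 2: entry -1/6 ≤ 0; row 3: (29/3)/(1/3) = 29. Minimum is 29 at row 3 (a leaves); pivot element 1/3.
After the second pivot the z-row RHS is 88/3 − (-1/3)·29 = 39.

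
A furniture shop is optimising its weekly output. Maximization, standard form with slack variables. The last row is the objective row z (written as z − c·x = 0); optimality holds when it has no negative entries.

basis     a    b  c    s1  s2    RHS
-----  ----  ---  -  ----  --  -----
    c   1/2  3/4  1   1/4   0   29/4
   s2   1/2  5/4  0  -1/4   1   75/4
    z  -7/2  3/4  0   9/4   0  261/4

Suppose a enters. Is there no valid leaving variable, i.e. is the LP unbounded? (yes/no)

no

Column a has positive entries in row(s) 1, 2, so the ratio test bounds it — not unbounded.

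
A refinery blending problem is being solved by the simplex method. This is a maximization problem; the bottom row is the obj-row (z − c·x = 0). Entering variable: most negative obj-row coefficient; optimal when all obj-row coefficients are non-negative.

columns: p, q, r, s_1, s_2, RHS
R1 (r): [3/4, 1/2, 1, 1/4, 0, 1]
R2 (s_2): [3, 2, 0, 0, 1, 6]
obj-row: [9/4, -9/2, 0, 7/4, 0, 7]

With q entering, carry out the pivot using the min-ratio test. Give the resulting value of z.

Ratio test on column q — row 1: 1/(1/2) = 2; row 2: 6/2 = 3. Minimum is 2 at row 1 (r leaves); pivot element 1/2.
Pivot on row 1; the obj-row RHS becomes 7 − (-9/2)·2 = 16.

16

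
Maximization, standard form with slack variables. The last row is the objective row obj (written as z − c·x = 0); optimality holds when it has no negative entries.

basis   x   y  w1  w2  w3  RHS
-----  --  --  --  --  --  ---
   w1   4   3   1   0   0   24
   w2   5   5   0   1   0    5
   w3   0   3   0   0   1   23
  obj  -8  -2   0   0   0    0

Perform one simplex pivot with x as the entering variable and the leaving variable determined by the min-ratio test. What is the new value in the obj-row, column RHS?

Ratio test on column x — row 1: 24/4 = 6; row 2: 5/5 = 1; row 3: entry 0 ≤ 0. Minimum is 1 at row 2 (w2 leaves); pivot element 5.
Divide row 2 by 5; eliminate column x from the other rows.
obj-row update in column RHS: 0 − (-8)·1 = 8.

8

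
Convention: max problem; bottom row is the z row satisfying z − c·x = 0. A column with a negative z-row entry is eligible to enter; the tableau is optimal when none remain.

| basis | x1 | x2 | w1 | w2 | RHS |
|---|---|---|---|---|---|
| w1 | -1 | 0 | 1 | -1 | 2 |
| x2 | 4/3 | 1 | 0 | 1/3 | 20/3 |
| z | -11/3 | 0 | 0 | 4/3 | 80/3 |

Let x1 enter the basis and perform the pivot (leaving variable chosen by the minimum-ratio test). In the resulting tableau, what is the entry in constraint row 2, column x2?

3/4

Ratio test on column x1 — row 1: entry -1 ≤ 0; row 2: (20/3)/(4/3) = 5. Minimum is 5 at row 2 (x2 leaves); pivot element 4/3.
Divide row 2 by 4/3; eliminate column x1 from the other rows.
In the new row 2, the x2 entry is the old entry divided by the pivot: 1/(4/3) = 3/4.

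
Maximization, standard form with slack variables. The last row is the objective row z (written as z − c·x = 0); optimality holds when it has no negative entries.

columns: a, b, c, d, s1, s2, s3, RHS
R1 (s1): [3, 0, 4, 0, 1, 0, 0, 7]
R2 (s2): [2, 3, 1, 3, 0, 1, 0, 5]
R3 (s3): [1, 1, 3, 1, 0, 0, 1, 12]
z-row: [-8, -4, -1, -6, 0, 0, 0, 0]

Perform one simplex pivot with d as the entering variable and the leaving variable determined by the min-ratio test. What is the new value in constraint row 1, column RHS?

Ratio test on column d — row 1: entry 0 ≤ 0; row 2: 5/3 = 5/3; row 3: 12/1 = 12. Minimum is 5/3 at row 2 (s2 leaves); pivot element 3.
Divide row 2 by 3; eliminate column d from the other rows.
Row 1 update in column RHS: 7 − 0·(5/3) = 7.

7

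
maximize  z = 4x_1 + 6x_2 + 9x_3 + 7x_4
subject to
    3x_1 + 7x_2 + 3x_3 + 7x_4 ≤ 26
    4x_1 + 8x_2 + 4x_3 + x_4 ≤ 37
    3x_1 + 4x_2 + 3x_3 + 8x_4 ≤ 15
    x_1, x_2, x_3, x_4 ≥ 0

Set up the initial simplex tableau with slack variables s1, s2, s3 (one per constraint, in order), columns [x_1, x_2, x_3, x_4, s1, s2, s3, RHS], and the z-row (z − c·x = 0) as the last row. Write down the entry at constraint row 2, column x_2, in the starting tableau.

8

Constraint 2 has coefficient 8 on x_2.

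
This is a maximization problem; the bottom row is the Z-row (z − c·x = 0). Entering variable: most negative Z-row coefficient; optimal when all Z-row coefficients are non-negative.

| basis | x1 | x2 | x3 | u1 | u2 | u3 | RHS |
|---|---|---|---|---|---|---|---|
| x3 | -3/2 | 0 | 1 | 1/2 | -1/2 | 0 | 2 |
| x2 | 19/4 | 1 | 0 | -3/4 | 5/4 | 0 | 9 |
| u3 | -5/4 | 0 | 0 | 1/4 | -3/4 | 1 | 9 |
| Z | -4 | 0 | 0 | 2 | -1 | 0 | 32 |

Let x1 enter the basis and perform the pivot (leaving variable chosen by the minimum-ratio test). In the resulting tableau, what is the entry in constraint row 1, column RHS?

Ratio test on column x1 — row 1: entry -3/2 ≤ 0; row 2: 9/(19/4) = 36/19; row 3: entry -5/4 ≤ 0. Minimum is 36/19 at row 2 (x2 leaves); pivot element 19/4.
Divide row 2 by 19/4; eliminate column x1 from the other rows.
Row 1 update in column RHS: 2 − (-3/2)·(36/19) = 92/19.

92/19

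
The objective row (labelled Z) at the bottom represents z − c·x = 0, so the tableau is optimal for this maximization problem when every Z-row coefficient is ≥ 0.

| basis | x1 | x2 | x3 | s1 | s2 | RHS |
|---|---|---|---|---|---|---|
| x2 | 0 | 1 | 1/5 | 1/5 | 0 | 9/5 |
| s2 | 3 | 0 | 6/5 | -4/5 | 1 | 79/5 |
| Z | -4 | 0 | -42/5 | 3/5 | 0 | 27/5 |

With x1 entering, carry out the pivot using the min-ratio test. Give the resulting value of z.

Ratio test on column x1 — row 1: entry 0 ≤ 0; row 2: (79/5)/3 = 79/15. Minimum is 79/15 at row 2 (s2 leaves); pivot element 3.
Pivot on row 2; the Z-row RHS becomes 27/5 − (-4)·(79/15) = 397/15.

397/15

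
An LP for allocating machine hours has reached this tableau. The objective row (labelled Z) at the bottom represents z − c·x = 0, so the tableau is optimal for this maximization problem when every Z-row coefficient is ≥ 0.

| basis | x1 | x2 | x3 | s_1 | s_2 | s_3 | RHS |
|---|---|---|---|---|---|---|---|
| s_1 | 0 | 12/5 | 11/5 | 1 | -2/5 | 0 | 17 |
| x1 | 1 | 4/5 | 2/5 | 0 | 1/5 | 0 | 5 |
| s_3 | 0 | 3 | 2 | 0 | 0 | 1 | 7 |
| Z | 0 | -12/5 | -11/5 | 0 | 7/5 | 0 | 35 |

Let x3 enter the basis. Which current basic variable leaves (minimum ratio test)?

Column x3 entries and ratios — s_1: 17/(11/5) = 85/11; x1: 5/(2/5) = 25/2; s_3: 7/2 = 7/2.
Smallest ratio is 7/2 in the row of s_3, so s_3 leaves.

s_3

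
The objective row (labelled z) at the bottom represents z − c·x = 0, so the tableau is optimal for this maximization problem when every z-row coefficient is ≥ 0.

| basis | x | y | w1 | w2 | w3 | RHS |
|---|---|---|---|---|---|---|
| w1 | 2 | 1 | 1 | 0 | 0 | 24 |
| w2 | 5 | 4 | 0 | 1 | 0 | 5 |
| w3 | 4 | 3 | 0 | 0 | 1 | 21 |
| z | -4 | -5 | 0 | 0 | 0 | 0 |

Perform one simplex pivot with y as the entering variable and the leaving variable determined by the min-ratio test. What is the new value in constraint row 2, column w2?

1/4

Ratio test on column y — row 1: 24/1 = 24; row 2: 5/4 = 5/4; row 3: 21/3 = 7. Minimum is 5/4 at row 2 (w2 leaves); pivot element 4.
Divide row 2 by 4; eliminate column y from the other rows.
In the new row 2, the w2 entry is the old entry divided by the pivot: 1/4 = 1/4.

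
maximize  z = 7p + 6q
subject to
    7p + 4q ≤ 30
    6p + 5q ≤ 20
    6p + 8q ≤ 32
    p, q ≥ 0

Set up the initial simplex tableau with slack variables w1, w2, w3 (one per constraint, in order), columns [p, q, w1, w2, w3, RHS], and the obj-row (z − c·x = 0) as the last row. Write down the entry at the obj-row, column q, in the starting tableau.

The obj-row carries the negated objective coefficients: the q entry is -6.

-6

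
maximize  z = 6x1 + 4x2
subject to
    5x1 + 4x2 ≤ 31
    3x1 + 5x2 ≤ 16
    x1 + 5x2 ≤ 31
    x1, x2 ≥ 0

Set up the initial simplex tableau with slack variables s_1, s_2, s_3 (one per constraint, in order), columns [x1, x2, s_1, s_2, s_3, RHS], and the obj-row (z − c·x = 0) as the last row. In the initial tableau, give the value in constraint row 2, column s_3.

Slack s_3 belongs to constraint 3; its column is the unit vector e_3, so the entry in row 2 is 0.

0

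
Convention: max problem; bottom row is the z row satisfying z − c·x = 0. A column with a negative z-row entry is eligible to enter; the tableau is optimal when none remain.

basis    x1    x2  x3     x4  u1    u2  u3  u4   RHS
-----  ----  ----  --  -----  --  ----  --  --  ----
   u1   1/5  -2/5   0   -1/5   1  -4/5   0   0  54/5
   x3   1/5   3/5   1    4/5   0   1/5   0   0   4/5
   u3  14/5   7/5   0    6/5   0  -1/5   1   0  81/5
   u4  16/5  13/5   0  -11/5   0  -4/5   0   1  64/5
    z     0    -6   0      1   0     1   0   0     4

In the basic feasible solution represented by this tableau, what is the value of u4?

u4 is basic (row 4); its value is the RHS of that row, 64/5.

64/5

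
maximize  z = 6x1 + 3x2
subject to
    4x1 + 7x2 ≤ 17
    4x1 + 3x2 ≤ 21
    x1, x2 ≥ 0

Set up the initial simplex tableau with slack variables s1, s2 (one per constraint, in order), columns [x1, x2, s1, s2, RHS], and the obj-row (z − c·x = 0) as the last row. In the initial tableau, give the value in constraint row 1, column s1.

Slack s1 belongs to constraint 1; its column is the unit vector e_1, so the entry in row 1 is 1.

1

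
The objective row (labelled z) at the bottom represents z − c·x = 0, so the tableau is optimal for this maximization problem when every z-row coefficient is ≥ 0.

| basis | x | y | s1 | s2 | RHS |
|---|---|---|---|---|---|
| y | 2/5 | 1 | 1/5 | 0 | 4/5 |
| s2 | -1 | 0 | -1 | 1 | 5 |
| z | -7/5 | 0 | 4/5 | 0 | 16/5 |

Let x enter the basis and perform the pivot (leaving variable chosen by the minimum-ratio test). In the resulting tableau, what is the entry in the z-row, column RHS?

6

Ratio test on column x — row 1: (4/5)/(2/5) = 2; row 2: entry -1 ≤ 0. Minimum is 2 at row 1 (y leaves); pivot element 2/5.
Divide row 1 by 2/5; eliminate column x from the other rows.
z-row update in column RHS: 16/5 − (-7/5)·2 = 6.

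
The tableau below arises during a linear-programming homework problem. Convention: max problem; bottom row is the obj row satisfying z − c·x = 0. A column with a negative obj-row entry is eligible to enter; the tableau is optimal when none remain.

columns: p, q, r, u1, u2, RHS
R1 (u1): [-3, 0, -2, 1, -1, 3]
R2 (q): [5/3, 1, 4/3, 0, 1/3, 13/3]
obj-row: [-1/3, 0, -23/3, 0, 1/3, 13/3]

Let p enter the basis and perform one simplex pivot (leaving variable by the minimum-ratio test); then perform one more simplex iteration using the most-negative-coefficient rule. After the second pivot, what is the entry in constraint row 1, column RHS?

Ratio test on column p — row 1: entry -3 ≤ 0; row 2: (13/3)/(5/3) = 13/5. Minimum is 13/5 at row 2 (q leaves); pivot element 5/3.
Divide row 2 by 5/3; eliminate column p from the other rows.
Second iteration: most negative obj-row entry is -37/5 in column r, so r enters.
Ratio test on column r — row 1: (54/5)/(2/5) = 27; row 2: (13/5)/(4/5) = 13/4. Minimum is 13/4 at row 2 (p leaves); pivot element 4/5.
Divide row 2 by 4/5; eliminate column r from the other rows.
After both pivots, the entry at constraint row 1, column RHS is 19/2.

19/2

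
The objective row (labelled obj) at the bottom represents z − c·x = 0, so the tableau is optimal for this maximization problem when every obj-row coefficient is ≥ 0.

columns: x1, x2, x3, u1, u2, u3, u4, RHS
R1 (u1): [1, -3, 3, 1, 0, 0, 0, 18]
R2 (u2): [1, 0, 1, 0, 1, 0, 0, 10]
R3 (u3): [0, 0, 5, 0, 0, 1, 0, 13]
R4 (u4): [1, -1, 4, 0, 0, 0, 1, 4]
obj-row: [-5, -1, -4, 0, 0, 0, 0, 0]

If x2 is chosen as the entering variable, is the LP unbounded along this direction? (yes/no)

yes

Every constraint-row entry in column x2 is ≤ 0, so increasing x2 is unbounded.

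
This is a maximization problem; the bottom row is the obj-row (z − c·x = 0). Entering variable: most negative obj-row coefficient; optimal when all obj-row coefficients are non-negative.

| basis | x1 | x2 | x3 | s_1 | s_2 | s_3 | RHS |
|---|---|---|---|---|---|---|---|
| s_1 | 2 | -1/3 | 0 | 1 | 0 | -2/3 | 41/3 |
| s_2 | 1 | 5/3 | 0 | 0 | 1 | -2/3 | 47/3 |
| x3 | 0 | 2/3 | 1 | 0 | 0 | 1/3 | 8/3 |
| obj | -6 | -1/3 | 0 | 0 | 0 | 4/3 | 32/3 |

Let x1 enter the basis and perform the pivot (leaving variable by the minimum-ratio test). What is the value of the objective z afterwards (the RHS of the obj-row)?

155/3

Ratio test on column x1 — row 1: (41/3)/2 = 41/6; row 2: (47/3)/1 = 47/3; row 3: entry 0 ≤ 0. Minimum is 41/6 at row 1 (s_1 leaves); pivot element 2.
Pivot on row 1; the obj-row RHS becomes 32/3 − (-6)·(41/6) = 155/3.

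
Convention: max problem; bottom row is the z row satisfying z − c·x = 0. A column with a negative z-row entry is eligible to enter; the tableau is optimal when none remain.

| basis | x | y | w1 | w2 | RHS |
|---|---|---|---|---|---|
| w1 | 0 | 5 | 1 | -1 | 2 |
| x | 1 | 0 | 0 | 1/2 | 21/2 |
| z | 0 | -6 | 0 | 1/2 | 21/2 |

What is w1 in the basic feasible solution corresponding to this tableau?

2

w1 is basic (row 1); its value is the RHS of that row, 2.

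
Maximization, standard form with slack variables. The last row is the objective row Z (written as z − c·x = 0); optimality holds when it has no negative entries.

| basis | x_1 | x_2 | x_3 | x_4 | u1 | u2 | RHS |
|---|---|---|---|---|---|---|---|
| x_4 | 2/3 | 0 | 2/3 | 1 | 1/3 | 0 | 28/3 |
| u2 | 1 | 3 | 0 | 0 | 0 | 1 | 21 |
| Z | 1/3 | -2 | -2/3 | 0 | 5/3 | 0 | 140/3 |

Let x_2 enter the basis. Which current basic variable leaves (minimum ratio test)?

Column x_2 entries and ratios — x_4: 0 ≤ 0, skip; u2: 21/3 = 7.
Smallest ratio is 7 in the row of u2, so u2 leaves.

u2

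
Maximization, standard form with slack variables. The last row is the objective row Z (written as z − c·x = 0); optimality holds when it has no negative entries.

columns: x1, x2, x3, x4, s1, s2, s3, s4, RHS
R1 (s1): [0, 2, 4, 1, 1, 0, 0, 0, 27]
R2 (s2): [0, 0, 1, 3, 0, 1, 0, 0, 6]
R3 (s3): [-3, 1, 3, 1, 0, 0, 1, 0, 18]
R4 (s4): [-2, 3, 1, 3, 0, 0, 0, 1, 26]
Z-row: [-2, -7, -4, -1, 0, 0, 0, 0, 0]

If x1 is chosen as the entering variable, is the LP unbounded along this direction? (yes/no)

yes

Every constraint-row entry in column x1 is ≤ 0, so increasing x1 is unbounded.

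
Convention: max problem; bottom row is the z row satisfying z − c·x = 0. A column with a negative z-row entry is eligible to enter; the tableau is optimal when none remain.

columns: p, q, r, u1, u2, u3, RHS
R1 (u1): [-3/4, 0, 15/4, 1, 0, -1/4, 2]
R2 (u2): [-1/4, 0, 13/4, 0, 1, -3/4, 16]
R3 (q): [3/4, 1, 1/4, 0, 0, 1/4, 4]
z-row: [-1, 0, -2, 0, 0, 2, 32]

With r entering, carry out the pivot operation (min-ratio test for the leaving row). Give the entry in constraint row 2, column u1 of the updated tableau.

Ratio test on column r — row 1: 2/(15/4) = 8/15; row 2: 16/(13/4) = 64/13; row 3: 4/(1/4) = 16. Minimum is 8/15 at row 1 (u1 leaves); pivot element 15/4.
Divide row 1 by 15/4; eliminate column r from the other rows.
Row 2 update in column u1: 0 − (13/4)·(4/15) = -13/15.

-13/15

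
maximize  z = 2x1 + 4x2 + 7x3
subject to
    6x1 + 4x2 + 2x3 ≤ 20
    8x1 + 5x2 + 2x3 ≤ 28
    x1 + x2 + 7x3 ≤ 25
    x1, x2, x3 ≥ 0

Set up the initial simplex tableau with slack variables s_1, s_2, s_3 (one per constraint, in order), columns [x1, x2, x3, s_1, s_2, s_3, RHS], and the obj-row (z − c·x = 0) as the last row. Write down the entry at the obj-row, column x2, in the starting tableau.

-4

The obj-row carries the negated objective coefficients: the x2 entry is -4.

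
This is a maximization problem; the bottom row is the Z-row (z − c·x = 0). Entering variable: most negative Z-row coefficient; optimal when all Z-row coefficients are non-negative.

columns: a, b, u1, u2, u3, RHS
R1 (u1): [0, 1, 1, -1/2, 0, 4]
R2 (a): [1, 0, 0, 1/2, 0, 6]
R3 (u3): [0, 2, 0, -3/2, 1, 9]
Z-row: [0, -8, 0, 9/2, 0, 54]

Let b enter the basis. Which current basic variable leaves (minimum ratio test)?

Column b entries and ratios — u1: 4/1 = 4; a: 0 ≤ 0, skip; u3: 9/2 = 9/2.
Smallest ratio is 4 in the row of u1, so u1 leaves.

u1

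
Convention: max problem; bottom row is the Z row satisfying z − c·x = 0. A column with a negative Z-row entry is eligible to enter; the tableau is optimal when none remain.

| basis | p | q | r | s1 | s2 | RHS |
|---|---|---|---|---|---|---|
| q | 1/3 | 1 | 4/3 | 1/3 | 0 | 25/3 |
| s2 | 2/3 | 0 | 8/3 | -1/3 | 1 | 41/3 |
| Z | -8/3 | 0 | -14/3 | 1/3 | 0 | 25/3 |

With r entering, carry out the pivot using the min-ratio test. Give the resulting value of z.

Ratio test on column r — row 1: (25/3)/(4/3) = 25/4; row 2: (41/3)/(8/3) = 41/8. Minimum is 41/8 at row 2 (s2 leaves); pivot element 8/3.
Pivot on row 2; the Z-row RHS becomes 25/3 − (-14/3)·(41/8) = 129/4.

129/4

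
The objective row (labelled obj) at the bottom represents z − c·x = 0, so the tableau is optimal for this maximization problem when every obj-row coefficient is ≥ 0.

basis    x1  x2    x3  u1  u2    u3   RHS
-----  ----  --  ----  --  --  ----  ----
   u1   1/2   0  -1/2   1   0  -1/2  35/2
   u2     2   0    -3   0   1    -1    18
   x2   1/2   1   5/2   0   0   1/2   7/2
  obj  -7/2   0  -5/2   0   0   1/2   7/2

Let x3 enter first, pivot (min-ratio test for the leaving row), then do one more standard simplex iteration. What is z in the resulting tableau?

Ratio test on column x3 — row 1: entry -1/2 ≤ 0; row 2: entry -3 ≤ 0; row 3: (7/2)/(5/2) = 7/5. Minimum is 7/5 at row 3 (x2 leaves); pivot element 5/2.
Pivot on row 3; the obj-row RHS becomes 7/2 − (-5/2)·(7/5) = 7.
Next entering variable (most negative obj-row entry -3): x1.
Ratio test on column x1 — row 1: (91/5)/(3/5) = 91/3; row 2: (111/5)/(13/5) = 111/13; row 3: (7/5)/(1/5) = 7. Minimum is 7 at row 3 (x3 leaves); pivot element 1/5.
After the second pivot the obj-row RHS is 7 − (-3)·7 = 28.

28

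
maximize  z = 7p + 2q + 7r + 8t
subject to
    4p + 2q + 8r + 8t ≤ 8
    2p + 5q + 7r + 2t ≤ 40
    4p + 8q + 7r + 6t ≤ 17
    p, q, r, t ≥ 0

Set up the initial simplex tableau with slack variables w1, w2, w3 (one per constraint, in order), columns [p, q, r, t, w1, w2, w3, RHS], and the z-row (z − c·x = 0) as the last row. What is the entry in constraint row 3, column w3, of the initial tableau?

Slack w3 belongs to constraint 3; its column is the unit vector e_3, so the entry in row 3 is 1.

1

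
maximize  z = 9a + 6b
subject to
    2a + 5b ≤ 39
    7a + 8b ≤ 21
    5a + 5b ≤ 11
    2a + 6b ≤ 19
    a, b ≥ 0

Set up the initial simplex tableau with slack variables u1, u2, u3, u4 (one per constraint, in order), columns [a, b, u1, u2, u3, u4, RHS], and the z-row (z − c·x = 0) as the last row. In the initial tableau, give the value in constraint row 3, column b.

5

Constraint 3 has coefficient 5 on b.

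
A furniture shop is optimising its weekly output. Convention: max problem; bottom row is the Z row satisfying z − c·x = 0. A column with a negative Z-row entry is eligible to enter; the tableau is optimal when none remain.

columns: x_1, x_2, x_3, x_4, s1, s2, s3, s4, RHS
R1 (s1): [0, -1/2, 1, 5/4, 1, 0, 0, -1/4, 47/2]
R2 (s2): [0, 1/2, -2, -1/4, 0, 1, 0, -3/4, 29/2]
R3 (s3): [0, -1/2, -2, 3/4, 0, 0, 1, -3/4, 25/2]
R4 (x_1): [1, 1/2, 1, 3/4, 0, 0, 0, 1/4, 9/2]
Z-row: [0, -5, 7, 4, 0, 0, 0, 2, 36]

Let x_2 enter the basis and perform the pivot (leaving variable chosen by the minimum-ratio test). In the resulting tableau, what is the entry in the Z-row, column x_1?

10

Ratio test on column x_2 — row 1: entry -1/2 ≤ 0; row 2: (29/2)/(1/2) = 29; row 3: entry -1/2 ≤ 0; row 4: (9/2)/(1/2) = 9. Minimum is 9 at row 4 (x_1 leaves); pivot element 1/2.
Divide row 4 by 1/2; eliminate column x_2 from the other rows.
Z-row update in column x_1: 0 − (-5)·2 = 10.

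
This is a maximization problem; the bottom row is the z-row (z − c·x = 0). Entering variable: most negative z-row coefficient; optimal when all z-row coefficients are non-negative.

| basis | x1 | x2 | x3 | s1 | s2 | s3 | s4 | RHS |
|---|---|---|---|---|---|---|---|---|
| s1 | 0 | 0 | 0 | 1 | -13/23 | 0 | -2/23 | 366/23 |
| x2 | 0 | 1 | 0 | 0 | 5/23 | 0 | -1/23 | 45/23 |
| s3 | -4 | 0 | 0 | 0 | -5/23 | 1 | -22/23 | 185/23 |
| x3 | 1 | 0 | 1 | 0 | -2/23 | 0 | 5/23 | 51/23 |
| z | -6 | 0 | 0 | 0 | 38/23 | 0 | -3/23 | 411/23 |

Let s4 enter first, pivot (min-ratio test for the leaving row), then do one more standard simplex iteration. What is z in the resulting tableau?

717/23

Ratio test on column s4 — row 1: entry -2/23 ≤ 0; row 2: entry -1/23 ≤ 0; row 3: entry -22/23 ≤ 0; row 4: (51/23)/(5/23) = 51/5. Minimum is 51/5 at row 4 (x3 leaves); pivot element 5/23.
Pivot on row 4; the z-row RHS becomes 411/23 − (-3/23)·(51/5) = 96/5.
Next entering variable (most negative z-row entry -27/5): x1.
Ratio test on column x1 — row 1: (84/5)/(2/5) = 42; row 2: (12/5)/(1/5) = 12; row 3: (89/5)/(2/5) = 89/2; row 4: (51/5)/(23/5) = 51/23. Minimum is 51/23 at row 4 (s4 leaves); pivot element 23/5.
After the second pivot the z-row RHS is 96/5 − (-27/5)·(51/23) = 717/23.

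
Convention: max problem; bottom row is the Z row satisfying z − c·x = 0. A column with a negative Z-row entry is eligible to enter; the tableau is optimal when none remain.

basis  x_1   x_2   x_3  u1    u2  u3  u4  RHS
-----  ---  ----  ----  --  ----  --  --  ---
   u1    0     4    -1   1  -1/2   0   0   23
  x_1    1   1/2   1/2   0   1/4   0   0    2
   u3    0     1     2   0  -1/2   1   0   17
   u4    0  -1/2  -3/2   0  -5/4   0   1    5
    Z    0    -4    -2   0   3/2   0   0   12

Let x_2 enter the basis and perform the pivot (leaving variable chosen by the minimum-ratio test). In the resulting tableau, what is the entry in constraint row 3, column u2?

-1

Ratio test on column x_2 — row 1: 23/4 = 23/4; row 2: 2/(1/2) = 4; row 3: 17/1 = 17; row 4: entry -1/2 ≤ 0. Minimum is 4 at row 2 (x_1 leaves); pivot element 1/2.
Divide row 2 by 1/2; eliminate column x_2 from the other rows.
Row 3 update in column u2: -1/2 − 1·(1/2) = -1.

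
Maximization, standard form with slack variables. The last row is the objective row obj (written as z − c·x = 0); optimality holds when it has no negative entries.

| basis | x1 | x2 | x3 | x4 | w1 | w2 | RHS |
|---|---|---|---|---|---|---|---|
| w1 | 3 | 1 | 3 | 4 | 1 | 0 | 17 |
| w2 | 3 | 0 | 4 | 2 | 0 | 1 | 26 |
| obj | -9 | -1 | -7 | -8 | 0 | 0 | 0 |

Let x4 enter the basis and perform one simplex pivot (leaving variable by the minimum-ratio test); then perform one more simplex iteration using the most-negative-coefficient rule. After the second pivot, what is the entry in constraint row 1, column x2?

1/3

Ratio test on column x4 — row 1: 17/4 = 17/4; row 2: 26/2 = 13. Minimum is 17/4 at row 1 (w1 leaves); pivot element 4.
Divide row 1 by 4; eliminate column x4 from the other rows.
Second iteration: most negative obj-row entry is -3 in column x1, so x1 enters.
Ratio test on column x1 — row 1: (17/4)/(3/4) = 17/3; row 2: (35/2)/(3/2) = 35/3. Minimum is 17/3 at row 1 (x4 leaves); pivot element 3/4.
Divide row 1 by 3/4; eliminate column x1 from the other rows.
After both pivots, the entry at constraint row 1, column x2 is 1/3.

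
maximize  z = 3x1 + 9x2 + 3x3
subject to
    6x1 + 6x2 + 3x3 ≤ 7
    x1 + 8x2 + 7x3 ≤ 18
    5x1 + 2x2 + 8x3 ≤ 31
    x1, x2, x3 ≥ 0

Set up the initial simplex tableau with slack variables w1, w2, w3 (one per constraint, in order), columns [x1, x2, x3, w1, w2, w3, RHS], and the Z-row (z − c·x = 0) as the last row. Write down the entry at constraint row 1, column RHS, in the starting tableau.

7

The RHS of constraint 1 is b_1 = 7.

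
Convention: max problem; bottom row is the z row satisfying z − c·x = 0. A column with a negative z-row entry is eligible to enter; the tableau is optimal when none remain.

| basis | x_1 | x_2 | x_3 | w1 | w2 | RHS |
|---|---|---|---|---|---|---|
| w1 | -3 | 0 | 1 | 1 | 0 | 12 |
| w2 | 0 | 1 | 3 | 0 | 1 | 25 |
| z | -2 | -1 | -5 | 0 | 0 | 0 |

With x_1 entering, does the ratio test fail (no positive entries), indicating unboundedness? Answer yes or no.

Every constraint-row entry in column x_1 is ≤ 0, so increasing x_1 is unbounded.

yes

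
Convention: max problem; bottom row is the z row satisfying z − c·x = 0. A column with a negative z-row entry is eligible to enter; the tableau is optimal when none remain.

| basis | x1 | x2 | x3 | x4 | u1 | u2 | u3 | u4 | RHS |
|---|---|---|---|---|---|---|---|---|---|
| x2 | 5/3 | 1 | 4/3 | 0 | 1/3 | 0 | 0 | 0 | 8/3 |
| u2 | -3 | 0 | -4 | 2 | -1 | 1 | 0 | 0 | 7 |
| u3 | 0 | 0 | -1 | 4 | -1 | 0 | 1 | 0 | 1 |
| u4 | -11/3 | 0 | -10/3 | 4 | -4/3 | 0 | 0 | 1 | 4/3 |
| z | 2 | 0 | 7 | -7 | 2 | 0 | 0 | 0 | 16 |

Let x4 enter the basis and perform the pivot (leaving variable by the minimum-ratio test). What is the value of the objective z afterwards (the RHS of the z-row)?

71/4

Ratio test on column x4 — row 1: entry 0 ≤ 0; row 2: 7/2 = 7/2; row 3: 1/4 = 1/4; row 4: (4/3)/4 = 1/3. Minimum is 1/4 at row 3 (u3 leaves); pivot element 4.
Pivot on row 3; the z-row RHS becomes 16 − (-7)·(1/4) = 71/4.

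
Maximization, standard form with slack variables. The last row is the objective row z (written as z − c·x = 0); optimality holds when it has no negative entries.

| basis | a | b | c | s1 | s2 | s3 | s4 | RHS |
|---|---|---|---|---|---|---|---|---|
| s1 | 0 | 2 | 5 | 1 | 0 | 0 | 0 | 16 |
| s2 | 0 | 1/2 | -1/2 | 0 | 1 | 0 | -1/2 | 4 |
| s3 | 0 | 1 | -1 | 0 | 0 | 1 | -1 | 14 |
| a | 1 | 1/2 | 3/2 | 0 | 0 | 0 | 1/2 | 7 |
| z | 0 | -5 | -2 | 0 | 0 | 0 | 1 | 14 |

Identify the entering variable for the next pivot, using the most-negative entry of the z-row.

Negative z-row entries: b: -5, c: -2.
The most negative is -5 in column b, so b enters.

b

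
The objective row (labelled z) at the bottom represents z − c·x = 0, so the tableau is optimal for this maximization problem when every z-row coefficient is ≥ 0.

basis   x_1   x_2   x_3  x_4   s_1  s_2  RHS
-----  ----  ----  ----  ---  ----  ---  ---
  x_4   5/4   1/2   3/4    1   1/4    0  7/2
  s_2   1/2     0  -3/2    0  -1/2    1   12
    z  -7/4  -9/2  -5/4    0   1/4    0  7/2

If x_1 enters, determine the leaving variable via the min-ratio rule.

x_4

Column x_1 entries and ratios — x_4: (7/2)/(5/4) = 14/5; s_2: 12/(1/2) = 24.
Smallest ratio is 14/5 in the row of x_4, so x_4 leaves.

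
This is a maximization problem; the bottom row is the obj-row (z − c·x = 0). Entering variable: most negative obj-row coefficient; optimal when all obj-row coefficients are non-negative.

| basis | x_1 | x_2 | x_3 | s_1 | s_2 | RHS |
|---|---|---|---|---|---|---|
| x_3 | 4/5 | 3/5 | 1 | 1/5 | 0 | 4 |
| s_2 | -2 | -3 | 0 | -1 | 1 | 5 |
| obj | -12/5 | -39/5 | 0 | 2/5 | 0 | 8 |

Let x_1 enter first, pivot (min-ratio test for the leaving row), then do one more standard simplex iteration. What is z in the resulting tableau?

Ratio test on column x_1 — row 1: 4/(4/5) = 5; row 2: entry -2 ≤ 0. Minimum is 5 at row 1 (x_3 leaves); pivot element 4/5.
Pivot on row 1; the obj-row RHS becomes 8 − (-12/5)·5 = 20.
Next entering variable (most negative obj-row entry -6): x_2.
Ratio test on column x_2 — row 1: 5/(3/4) = 20/3; row 2: entry -3/2 ≤ 0. Minimum is 20/3 at row 1 (x_1 leaves); pivot element 3/4.
After the second pivot the obj-row RHS is 20 − (-6)·(20/3) = 60.

60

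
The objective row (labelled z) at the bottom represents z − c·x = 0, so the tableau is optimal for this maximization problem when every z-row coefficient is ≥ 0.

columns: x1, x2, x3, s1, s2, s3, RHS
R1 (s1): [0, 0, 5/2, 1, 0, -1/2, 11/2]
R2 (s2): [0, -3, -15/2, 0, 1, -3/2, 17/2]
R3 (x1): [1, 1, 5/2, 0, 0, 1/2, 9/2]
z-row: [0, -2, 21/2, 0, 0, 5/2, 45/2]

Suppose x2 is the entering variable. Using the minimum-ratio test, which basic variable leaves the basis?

Column x2 entries and ratios — s1: 0 ≤ 0, skip; s2: -3 ≤ 0, skip; x1: (9/2)/1 = 9/2.
Smallest ratio is 9/2 in the row of x1, so x1 leaves.

x1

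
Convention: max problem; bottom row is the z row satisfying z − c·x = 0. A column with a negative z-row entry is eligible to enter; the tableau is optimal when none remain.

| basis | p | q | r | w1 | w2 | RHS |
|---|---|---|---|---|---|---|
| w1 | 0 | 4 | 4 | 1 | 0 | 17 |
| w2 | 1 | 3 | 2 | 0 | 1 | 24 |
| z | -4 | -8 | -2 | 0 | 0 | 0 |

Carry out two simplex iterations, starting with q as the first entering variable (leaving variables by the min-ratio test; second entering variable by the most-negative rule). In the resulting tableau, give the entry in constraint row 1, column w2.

0

Ratio test on column q — row 1: 17/4 = 17/4; row 2: 24/3 = 8. Minimum is 17/4 at row 1 (w1 leaves); pivot element 4.
Divide row 1 by 4; eliminate column q from the other rows.
Second iteration: most negative z-row entry is -4 in column p, so p enters.
Ratio test on column p — row 1: entry 0 ≤ 0; row 2: (45/4)/1 = 45/4. Minimum is 45/4 at row 2 (w2 leaves); pivot element 1.
Divide row 2 by 1; eliminate column p from the other rows.
After both pivots, the entry at constraint row 1, column w2 is 0.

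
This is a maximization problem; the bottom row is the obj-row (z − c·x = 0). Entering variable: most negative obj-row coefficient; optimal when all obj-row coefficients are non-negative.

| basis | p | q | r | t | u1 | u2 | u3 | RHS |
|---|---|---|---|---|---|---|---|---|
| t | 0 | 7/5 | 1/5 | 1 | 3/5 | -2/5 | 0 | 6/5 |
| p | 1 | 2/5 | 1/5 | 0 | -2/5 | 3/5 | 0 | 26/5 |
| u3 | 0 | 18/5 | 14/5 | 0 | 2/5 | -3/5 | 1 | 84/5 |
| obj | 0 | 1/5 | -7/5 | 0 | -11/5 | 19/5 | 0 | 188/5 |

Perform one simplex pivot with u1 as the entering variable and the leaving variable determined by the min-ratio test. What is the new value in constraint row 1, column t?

Ratio test on column u1 — row 1: (6/5)/(3/5) = 2; row 2: entry -2/5 ≤ 0; row 3: (84/5)/(2/5) = 42. Minimum is 2 at row 1 (t leaves); pivot element 3/5.
Divide row 1 by 3/5; eliminate column u1 from the other rows.
In the new row 1, the t entry is the old entry divided by the pivot: 1/(3/5) = 5/3.

5/3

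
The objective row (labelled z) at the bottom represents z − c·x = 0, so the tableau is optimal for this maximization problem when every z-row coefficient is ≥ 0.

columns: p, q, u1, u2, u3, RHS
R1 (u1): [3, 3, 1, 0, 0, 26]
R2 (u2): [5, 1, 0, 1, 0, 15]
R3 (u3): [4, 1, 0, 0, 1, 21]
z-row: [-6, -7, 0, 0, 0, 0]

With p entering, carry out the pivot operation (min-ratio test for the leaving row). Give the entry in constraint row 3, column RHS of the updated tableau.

9

Ratio test on column p — row 1: 26/3 = 26/3; row 2: 15/5 = 3; row 3: 21/4 = 21/4. Minimum is 3 at row 2 (u2 leaves); pivot element 5.
Divide row 2 by 5; eliminate column p from the other rows.
Row 3 update in column RHS: 21 − 4·3 = 9.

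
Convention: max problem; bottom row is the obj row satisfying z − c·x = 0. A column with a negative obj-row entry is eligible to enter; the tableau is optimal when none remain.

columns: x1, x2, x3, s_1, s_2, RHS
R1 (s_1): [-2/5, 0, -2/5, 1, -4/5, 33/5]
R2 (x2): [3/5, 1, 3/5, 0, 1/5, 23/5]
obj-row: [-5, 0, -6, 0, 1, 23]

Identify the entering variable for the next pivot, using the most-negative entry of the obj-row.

Negative obj-row entries: x1: -5, x3: -6.
The most negative is -6 in column x3, so x3 enters.

x3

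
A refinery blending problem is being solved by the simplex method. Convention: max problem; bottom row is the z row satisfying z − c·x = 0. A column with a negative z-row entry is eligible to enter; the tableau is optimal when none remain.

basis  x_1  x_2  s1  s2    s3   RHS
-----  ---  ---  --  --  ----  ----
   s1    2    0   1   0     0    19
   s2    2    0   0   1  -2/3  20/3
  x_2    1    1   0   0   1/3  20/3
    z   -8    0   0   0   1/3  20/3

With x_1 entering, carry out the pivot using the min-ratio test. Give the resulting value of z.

Ratio test on column x_1 — row 1: 19/2 = 19/2; row 2: (20/3)/2 = 10/3; row 3: (20/3)/1 = 20/3. Minimum is 10/3 at row 2 (s2 leaves); pivot element 2.
Pivot on row 2; the z-row RHS becomes 20/3 − (-8)·(10/3) = 100/3.

100/3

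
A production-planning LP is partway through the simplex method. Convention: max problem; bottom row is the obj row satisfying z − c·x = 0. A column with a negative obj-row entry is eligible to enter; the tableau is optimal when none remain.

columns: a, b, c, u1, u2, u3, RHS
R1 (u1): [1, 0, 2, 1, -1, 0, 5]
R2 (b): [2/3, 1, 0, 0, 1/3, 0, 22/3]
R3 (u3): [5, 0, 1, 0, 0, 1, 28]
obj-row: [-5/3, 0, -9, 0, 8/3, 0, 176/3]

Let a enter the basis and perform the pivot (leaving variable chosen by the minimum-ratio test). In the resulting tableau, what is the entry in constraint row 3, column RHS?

3

Ratio test on column a — row 1: 5/1 = 5; row 2: (22/3)/(2/3) = 11; row 3: 28/5 = 28/5. Minimum is 5 at row 1 (u1 leaves); pivot element 1.
Divide row 1 by 1; eliminate column a from the other rows.
Row 3 update in column RHS: 28 − 5·5 = 3.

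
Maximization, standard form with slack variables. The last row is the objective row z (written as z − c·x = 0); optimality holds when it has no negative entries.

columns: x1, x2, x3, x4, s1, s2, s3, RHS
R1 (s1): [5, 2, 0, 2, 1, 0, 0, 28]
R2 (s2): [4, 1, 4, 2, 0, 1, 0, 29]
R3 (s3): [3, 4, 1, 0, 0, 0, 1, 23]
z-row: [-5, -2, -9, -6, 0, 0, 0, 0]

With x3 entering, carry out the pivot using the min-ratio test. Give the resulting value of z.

Ratio test on column x3 — row 1: entry 0 ≤ 0; row 2: 29/4 = 29/4; row 3: 23/1 = 23. Minimum is 29/4 at row 2 (s2 leaves); pivot element 4.
Pivot on row 2; the z-row RHS becomes 0 − (-9)·(29/4) = 261/4.

261/4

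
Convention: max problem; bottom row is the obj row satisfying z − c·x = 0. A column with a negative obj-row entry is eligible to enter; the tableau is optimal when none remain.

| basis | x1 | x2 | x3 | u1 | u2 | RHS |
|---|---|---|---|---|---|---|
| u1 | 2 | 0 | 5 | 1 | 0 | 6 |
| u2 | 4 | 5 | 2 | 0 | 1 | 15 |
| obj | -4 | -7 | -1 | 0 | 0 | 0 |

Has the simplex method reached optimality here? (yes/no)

no

The obj-row has a negative entry -7 in column x2, so it is not optimal.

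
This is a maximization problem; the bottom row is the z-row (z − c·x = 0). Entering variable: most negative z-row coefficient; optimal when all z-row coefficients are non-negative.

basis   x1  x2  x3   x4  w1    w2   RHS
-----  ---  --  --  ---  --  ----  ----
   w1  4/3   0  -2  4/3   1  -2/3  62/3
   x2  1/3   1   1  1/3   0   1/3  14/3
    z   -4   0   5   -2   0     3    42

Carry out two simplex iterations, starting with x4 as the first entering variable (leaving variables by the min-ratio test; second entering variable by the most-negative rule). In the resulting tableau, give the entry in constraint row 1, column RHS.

Ratio test on column x4 — row 1: (62/3)/(4/3) = 31/2; row 2: (14/3)/(1/3) = 14. Minimum is 14 at row 2 (x2 leaves); pivot element 1/3.
Divide row 2 by 1/3; eliminate column x4 from the other rows.
Second iteration: most negative z-row entry is -2 in column x1, so x1 enters.
Ratio test on column x1 — row 1: entry 0 ≤ 0; row 2: 14/1 = 14. Minimum is 14 at row 2 (x4 leaves); pivot element 1.
Divide row 2 by 1; eliminate column x1 from the other rows.
After both pivots, the entry at constraint row 1, column RHS is 2.

2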